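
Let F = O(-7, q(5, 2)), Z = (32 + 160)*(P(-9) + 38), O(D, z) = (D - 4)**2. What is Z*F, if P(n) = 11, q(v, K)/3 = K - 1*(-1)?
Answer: 1138368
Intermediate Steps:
q(v, K) = 3 + 3*K (q(v, K) = 3*(K - 1*(-1)) = 3*(K + 1) = 3*(1 + K) = 3 + 3*K)
O(D, z) = (-4 + D)**2
Z = 9408 (Z = (32 + 160)*(11 + 38) = 192*49 = 9408)
F = 121 (F = (-4 - 7)**2 = (-11)**2 = 121)
Z*F = 9408*121 = 1138368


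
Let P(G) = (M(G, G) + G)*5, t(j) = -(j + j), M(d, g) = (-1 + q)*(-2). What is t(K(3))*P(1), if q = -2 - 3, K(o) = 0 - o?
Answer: 390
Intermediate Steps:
K(o) = -o
q = -5
M(d, g) = 12 (M(d, g) = (-1 - 5)*(-2) = -6*(-2) = 12)
t(j) = -2*j
P(G) = 60 + 5*G (P(G) = (12 + G)*5 = 60 + 5*G)
t(K(3))*P(1) = (-(-2)*3)*(60 + 5*1) = (-2*(-3))*(60 + 5) = 6*65 = 390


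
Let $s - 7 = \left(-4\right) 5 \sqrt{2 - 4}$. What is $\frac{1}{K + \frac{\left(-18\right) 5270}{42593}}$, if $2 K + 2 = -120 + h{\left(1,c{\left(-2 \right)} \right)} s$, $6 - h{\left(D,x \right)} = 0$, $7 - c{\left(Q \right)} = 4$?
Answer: $- \frac{3830345897}{814843414460} + \frac{5442490947 i \sqrt{2}}{814843414460} \approx -0.0047007 + 0.0094458 i$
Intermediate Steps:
$c{\left(Q \right)} = 3$ ($c{\left(Q \right)} = 7 - 4 = 3$)
$h{\left(D,x \right)} = 6$ ($h{\left(D,x \right)} = 6 - 0 = 6 + 0 = 6$)
$s = 7 - 20 i \sqrt{2}$ ($s = 7 + \left(-4\right) 5 \sqrt{2 - 4} = 7 - 20 \sqrt{-2} = 7 - 20 i \sqrt{2} \approx 7.0 - 28.284 i$)
$K = -40 - 60 i \sqrt{2}$ ($K = -1 + \frac{-120 + 6 \left(7 - 20 i \sqrt{2}\right)}{2} = -1 + \frac{-120 + \left(42 - 120 i \sqrt{2}\right)}{2} = -1 + \frac{-78 - 120 i \sqrt{2}}{2} = -1 - \left(39 + 60 i \sqrt{2}\right) = -40 - 60 i \sqrt{2} \approx -40.0 - 84.853 i$)
$\frac{1}{K + \frac{\left(-18\right) 5270}{42593}} = \frac{1}{\left(-40 - 60 i \sqrt{2}\right) + \frac{\left(-18\right) 5270}{42593}} = \frac{1}{\left(-40 - 60 i \sqrt{2}\right) - \frac{94860}{42593}} = \frac{1}{- \frac{1798580}{42593} - 60 i \sqrt{2}}$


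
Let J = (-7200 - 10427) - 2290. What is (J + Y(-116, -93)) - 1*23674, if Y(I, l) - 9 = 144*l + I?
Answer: -57090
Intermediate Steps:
Y(I, l) = 9 + I + 144*l (Y(I, l) = 9 + (144*l + I) = 9 + (I + 144*l) = 9 + I + 144*l)
J = -19917 (J = -17627 - 2290 = -19917)
(J + Y(-116, -93)) - 1*23674 = (-19917 + (9 - 116 + 144*(-93))) - 1*23674 = (-19917 + (9 - 116 - 13392)) - 23674 = (-19917 - 13499) - 23674 = -33416 - 23674 = -57090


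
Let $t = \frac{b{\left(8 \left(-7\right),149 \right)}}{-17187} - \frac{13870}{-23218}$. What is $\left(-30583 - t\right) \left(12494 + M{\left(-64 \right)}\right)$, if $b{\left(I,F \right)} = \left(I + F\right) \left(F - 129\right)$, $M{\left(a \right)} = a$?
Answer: $- \frac{1330693979917060}{3500419} \approx -3.8015 \cdot 10^{8}$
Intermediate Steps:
$b{\left(I,F \right)} = \left(-129 + F\right) \left(F + I\right)$ ($b{\left(I,F \right)} = \left(F + I\right) \left(-129 + F\right) = \left(-129 + F\right) \left(F + I\right)$)
$t = \frac{1712265}{3500419}$ ($t = \frac{149^{2} - 19221 - 129 \cdot 8 \left(-7\right) + 149 \cdot 8 \left(-7\right)}{-17187} - \frac{13870}{-23218} = \left(22201 - 19221 - -7224 + 149 \left(-56\right)\right) \left(- \frac{1}{17187}\right) - - \frac{365}{611} = \left(22201 - 19221 + 7224 - 8344\right) \left(- \frac{1}{17187}\right) + \frac{365}{611} = 1860 \left(- \frac{1}{17187}\right) + \frac{365}{611} = - \frac{620}{5729} + \frac{365}{611} = \frac{1712265}{3500419} \approx 0.48916$)
$\left(-30583 - t\right) \left(12494 + M{\left(-64 \right)}\right) = \left(-30583 - \frac{1712265}{3500419}\right) \left(12494 - 64\right) = \left(-30583 - \frac{1712265}{3500419}\right) 12430 = \left(- \frac{107055026542}{3500419}\right) 12430 = - \frac{1330693979917060}{3500419}$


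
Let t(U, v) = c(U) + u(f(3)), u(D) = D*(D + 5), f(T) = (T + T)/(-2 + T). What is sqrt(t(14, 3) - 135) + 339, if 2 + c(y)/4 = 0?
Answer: 339 + I*sqrt(77) ≈ 339.0 + 8.775*I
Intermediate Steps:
c(y) = -8 (c(y) = -8 + 4*0 = -8 + 0 = -8)
f(T) = 2*T/(-2 + T) (f(T) = (2*T)/(-2 + T) = 2*T/(-2 + T))
u(D) = D*(5 + D)
t(U, v) = 58 (t(U, v) = -8 + (2*3/(-2 + 3))*(5 + 2*3/(-2 + 3)) = -8 + (2*3/1)*(5 + 2*3/1) = -8 + (2*3*1)*(5 + 2*3*1) = -8 + 6*(5 + 6) = -8 + 6*11 = -8 + 66 = 58)
sqrt(t(14, 3) - 135) + 339 = sqrt(58 - 135) + 339 = sqrt(-77) + 339 = I*sqrt(77) + 339 = 339 + I*sqrt(77)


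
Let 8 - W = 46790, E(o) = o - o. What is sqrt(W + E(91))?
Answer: 3*I*sqrt(5198) ≈ 216.29*I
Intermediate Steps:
E(o) = 0
W = -46782 (W = 8 - 1*46790 = 8 - 46790 = -46782)
sqrt(W + E(91)) = sqrt(-46782 + 0) = sqrt(-46782) = 3*I*sqrt(5198)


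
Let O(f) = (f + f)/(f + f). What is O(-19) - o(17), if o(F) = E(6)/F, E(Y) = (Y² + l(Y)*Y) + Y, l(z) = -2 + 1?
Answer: -19/17 ≈ -1.1176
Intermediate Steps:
l(z) = -1
E(Y) = Y² (E(Y) = (Y² - Y) + Y = Y²)
O(f) = 1 (O(f) = (2*f)/((2*f)) = (2*f)*(1/(2*f)) = 1)
o(F) = 36/F (o(F) = 6²/F = 36/F)
O(-19) - o(17) = 1 - 36/17 = -19/17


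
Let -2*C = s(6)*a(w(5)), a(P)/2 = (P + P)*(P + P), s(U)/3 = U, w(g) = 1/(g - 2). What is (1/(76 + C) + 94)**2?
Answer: 40870449/4624 ≈ 8838.8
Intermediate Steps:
w(g) = 1/(-2 + g)
s(U) = 3*U
a(P) = 8*P**2 (a(P) = 2*((P + P)*(P + P)) = 2*((2*P)*(2*P)) = 2*(4*P**2) = 8*P**2)
C = -8 (C = -3*6*8*(1/(-2 + 5))**2/2 = -9*8*(1/3)**2 = -9*8*(1/9) = -9*8/9 = -1/2*16 = -8)
(1/(76 + C) + 94)**2 = (1/(76 - 8) + 94)**2 = (1/68 + 94)**2 = (6393/68)**2 = 40870449/4624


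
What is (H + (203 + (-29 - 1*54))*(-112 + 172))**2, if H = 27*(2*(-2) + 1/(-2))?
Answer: 200420649/4 ≈ 5.0105e+7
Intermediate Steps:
H = -243/2 (H = 27*(-4 - 1/2) = 27*(-9/2) = -243/2 ≈ -121.50)
(H + (203 + (-29 - 1*54))*(-112 + 172))**2 = (-243/2 + (203 + (-29 - 1*54))*(-112 + 172))**2 = (-243/2 + (203 + (-29 - 54))*60)**2 = (-243/2 + (203 - 83)*60)**2 = (-243/2 + 120*60)**2 = (-243/2 + 7200)**2 = (14157/2)**2 = 200420649/4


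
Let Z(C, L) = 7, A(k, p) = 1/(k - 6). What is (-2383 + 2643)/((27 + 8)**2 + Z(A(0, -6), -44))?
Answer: 65/308 ≈ 0.21104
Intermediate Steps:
A(k, p) = 1/(-6 + k)
(-2383 + 2643)/((27 + 8)**2 + Z(A(0, -6), -44)) = (-2383 + 2643)/((27 + 8)**2 + 7) = 260/(35**2 + 7) = 260/(1225 + 7) = 260/1232 = 260*(1/1232) = 65/308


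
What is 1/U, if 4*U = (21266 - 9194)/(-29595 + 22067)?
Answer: -3764/1509 ≈ -2.4944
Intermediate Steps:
U = -1509/3764 (U = ((21266 - 9194)/(-29595 + 22067))/4 = (12072/(-7528))/4 = (12072*(-1/7528))/4 = (¼)*(-1509/941) = -1509/3764 ≈ -0.40090)
1/U = 1/(-1509/3764) = -3764/1509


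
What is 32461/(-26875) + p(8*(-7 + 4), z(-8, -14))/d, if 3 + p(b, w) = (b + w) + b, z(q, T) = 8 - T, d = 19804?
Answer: -643637019/532232500 ≈ -1.2093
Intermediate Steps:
p(b, w) = -3 + w + 2*b (p(b, w) = -3 + ((b + w) + b) = -3 + (w + 2*b) = -3 + w + 2*b)
32461/(-26875) + p(8*(-7 + 4), z(-8, -14))/d = 32461/(-26875) + (-3 + (8 - 1*(-14)) + 2*(8*(-7 + 4)))/19804 = 32461*(-1/26875) + (-3 + (8 + 14) + 2*(8*(-3)))*(1/19804) = -32461/26875 + (-3 + 22 + 2*(-24))*(1/19804) = -32461/26875 + (-3 + 22 - 48)*(1/19804) = -32461/26875 - 29*1/19804 = -32461/26875 - 29/19804 = -643637019/532232500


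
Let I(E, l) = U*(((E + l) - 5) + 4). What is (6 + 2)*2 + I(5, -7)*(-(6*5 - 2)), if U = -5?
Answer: -404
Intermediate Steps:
I(E, l) = 5 - 5*E - 5*l (I(E, l) = -5*(((E + l) - 5) + 4) = -5*((-5 + E + l) + 4) = -5*(-1 + E + l) = 5 - 5*E - 5*l)
(6 + 2)*2 + I(5, -7)*(-(6*5 - 2)) = (6 + 2)*2 + (5 - 5*5 - 5*(-7))*(-(6*5 - 2)) = 8*2 + (5 - 25 + 35)*(-(30 - 2)) = 16 + 15*(-1*28) = 16 + 15*(-28) = 16 - 420 = -404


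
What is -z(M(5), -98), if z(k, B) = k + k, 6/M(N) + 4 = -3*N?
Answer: 12/19 ≈ 0.63158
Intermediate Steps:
M(N) = 6/(-4 - 3*N)
z(k, B) = 2*k
-z(M(5), -98) = -2*(-6/(4 + 3*5)) = -2*(-6/(4 + 15)) = -2*(-6/19) = -2*(-6*1/19) = -2*(-6)/19 = -1*(-12/19) = 12/19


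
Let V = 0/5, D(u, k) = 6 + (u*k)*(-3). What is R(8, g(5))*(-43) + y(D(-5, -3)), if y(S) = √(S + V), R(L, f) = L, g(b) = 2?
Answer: -344 + I*√39 ≈ -344.0 + 6.245*I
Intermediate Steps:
D(u, k) = 6 - 3*k*u (D(u, k) = 6 + (k*u)*(-3) = 6 - 3*k*u)
V = 0 (V = 0*(⅕) = 0)
y(S) = √S (y(S) = √(S + 0) = √S)
R(8, g(5))*(-43) + y(D(-5, -3)) = 8*(-43) + √(6 - 3*(-3)*(-5)) = -344 + √(6 - 45) = -344 + √(-39) = -344 + I*√39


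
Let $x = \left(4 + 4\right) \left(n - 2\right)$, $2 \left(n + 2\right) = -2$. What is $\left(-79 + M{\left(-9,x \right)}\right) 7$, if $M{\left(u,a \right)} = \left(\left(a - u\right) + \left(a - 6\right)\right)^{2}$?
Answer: $40950$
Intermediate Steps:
$n = -3$ ($n = -2 + \frac{1}{2} \left(-2\right) = -2 - 1 = -3$)
$x = -40$ ($x = \left(4 + 4\right) \left(-3 - 2\right) = 8 \left(-5\right) = -40$)
$M{\left(u,a \right)} = \left(-6 - u + 2 a\right)^{2}$ ($M{\left(u,a \right)} = \left(\left(a - u\right) + \left(a - 6\right)\right)^{2} = \left(\left(a - u\right) + \left(-6 + a\right)\right)^{2} = \left(-6 - u + 2 a\right)^{2}$)
$\left(-79 + M{\left(-9,x \right)}\right) 7 = \left(-79 + \left(6 - 9 - -80\right)^{2}\right) 7 = \left(-79 + \left(6 - 9 + 80\right)^{2}\right) 7 = \left(-79 + 77^{2}\right) 7 = \left(-79 + 5929\right) 7 = 5850 \cdot 7 = 40950$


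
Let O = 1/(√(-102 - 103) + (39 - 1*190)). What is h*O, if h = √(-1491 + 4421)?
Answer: √2930*(-151 - I*√205)/23006 ≈ -0.35528 - 0.033688*I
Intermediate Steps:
h = √2930 ≈ 54.129
O = 1/(-151 + I*√205) (O = 1/(√(-205) + (39 - 190)) = 1/(I*√205 - 151) = 1/(-151 + I*√205) ≈ -0.0065635 - 0.00062235*I)
h*O = √2930*(-151/23006 - I*√205/23006)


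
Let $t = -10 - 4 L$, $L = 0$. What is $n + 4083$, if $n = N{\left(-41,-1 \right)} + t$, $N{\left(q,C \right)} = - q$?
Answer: $4114$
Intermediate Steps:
$t = -10$ ($t = -10 - 0 = -10 + 0 = -10$)
$n = 31$ ($n = \left(-1\right) \left(-41\right) - 10 = 41 - 10 = 31$)
$n + 4083 = 31 + 4083 = 4114$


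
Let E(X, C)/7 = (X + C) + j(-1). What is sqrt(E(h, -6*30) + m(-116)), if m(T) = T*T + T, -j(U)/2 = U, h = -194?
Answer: 4*sqrt(671) ≈ 103.61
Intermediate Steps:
j(U) = -2*U
m(T) = T + T**2 (m(T) = T**2 + T = T + T**2)
E(X, C) = 14 + 7*C + 7*X (E(X, C) = 7*((X + C) - 2*(-1)) = 7*((C + X) + 2) = 7*(2 + C + X) = 14 + 7*C + 7*X)
sqrt(E(h, -6*30) + m(-116)) = sqrt((14 + 7*(-6*30) + 7*(-194)) - 116*(1 - 116)) = sqrt((14 + 7*(-180) - 1358) - 116*(-115)) = sqrt((14 - 1260 - 1358) + 13340) = sqrt(-2604 + 13340) = sqrt(10736) = 4*sqrt(671)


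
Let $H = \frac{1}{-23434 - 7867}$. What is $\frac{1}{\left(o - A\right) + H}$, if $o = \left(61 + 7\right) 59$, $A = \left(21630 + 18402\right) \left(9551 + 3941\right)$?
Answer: $- \frac{31301}{16905912119333} \approx -1.8515 \cdot 10^{-9}$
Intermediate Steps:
$A = 540111744$ ($A = 40032 \cdot 13492 = 540111744$)
$H = - \frac{1}{31301}$ ($H = \frac{1}{-31301} = - \frac{1}{31301} \approx -3.1948 \cdot 10^{-5}$)
$o = 4012$ ($o = 68 \cdot 59 = 4012$)
$\frac{1}{\left(o - A\right) + H} = \frac{1}{\left(4012 - 540111744\right) - \frac{1}{31301}} = \frac{1}{-540107732 - \frac{1}{31301}} = \frac{1}{- \frac{16905912119333}{31301}} = - \frac{31301}{16905912119333}$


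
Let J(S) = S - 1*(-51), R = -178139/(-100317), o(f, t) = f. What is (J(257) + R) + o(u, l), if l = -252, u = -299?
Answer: 1080992/100317 ≈ 10.776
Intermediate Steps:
R = 178139/100317 (R = -178139*(-1/100317) = 178139/100317 ≈ 1.7758)
J(S) = 51 + S (J(S) = S + 51 = 51 + S)
(J(257) + R) + o(u, l) = ((51 + 257) + 178139/100317) - 299 = (308 + 178139/100317) - 299 = 31075775/100317 - 299 = 1080992/100317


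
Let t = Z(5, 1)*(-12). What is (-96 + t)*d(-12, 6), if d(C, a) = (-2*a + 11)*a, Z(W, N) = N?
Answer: 648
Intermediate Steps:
t = -12 (t = 1*(-12) = -12)
d(C, a) = a*(11 - 2*a) (d(C, a) = (11 - 2*a)*a = a*(11 - 2*a))
(-96 + t)*d(-12, 6) = (-96 - 12)*(6*(11 - 2*6)) = -648*(11 - 12) = -648*(-1) = -108*(-6) = 648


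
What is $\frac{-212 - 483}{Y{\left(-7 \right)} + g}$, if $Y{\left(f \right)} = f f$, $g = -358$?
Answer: $\frac{695}{309} \approx 2.2492$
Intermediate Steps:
$Y{\left(f \right)} = f^{2}$
$\frac{-212 - 483}{Y{\left(-7 \right)} + g} = \frac{-212 - 483}{\left(-7\right)^{2} - 358} = - \frac{695}{49 - 358} = - \frac{695}{-309} = \left(-695\right) \left(- \frac{1}{309}\right) = \frac{695}{309}$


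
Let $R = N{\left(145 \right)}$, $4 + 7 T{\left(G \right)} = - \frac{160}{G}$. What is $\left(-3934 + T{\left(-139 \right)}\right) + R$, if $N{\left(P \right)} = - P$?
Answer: $- \frac{3969263}{973} \approx -4079.4$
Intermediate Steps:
$T{\left(G \right)} = - \frac{4}{7} - \frac{160}{7 G}$ ($T{\left(G \right)} = - \frac{4}{7} + \frac{\left(-160\right) \frac{1}{G}}{7} = - \frac{4}{7} - \frac{160}{7 G}$)
$R = -145$ ($R = \left(-1\right) 145 = -145$)
$\left(-3934 + T{\left(-139 \right)}\right) + R = \left(-3934 + \frac{4 \left(-40 - -139\right)}{7 \left(-139\right)}\right) - 145 = \left(-3934 + \frac{4}{7} \left(- \frac{1}{139}\right) \left(-40 + 139\right)\right) - 145 = \left(-3934 + \frac{4}{7} \left(- \frac{1}{139}\right) 99\right) - 145 = \left(-3934 - \frac{396}{973}\right) - 145 = - \frac{3828178}{973} - 145 = - \frac{3969263}{973}$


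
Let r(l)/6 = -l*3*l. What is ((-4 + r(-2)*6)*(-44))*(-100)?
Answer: -1918400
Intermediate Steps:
r(l) = -18*l² (r(l) = 6*(-l*3*l) = 6*(-3*l*l) = 6*(-3*l²) = -18*l²)
((-4 + r(-2)*6)*(-44))*(-100) = ((-4 - 18*(-2)²*6)*(-44))*(-100) = ((-4 - 18*4*6)*(-44))*(-100) = ((-4 - 72*6)*(-44))*(-100) = ((-4 - 432)*(-44))*(-100) = -436*(-44)*(-100) = 19184*(-100) = -1918400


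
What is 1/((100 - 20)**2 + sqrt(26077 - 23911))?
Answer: 3200/20478917 - 19*sqrt(6)/40957834 ≈ 0.00015512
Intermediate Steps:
1/((100 - 20)**2 + sqrt(26077 - 23911)) = 1/(80**2 + sqrt(2166)) = 1/(6400 + 19*sqrt(6))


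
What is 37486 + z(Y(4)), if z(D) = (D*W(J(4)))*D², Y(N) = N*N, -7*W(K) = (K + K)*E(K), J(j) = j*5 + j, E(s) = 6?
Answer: -917246/7 ≈ -1.3104e+5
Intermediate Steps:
J(j) = 6*j (J(j) = 5*j + j = 6*j)
W(K) = -12*K/7 (W(K) = -(K + K)*6/7 = -2*K*6/7 = -12*K/7)
Y(N) = N²
z(D) = -288*D³/7 (z(D) = (D*(-72*4/7))*D² = (D*(-12/7*24))*D² = (D*(-288/7))*D² = (-288*D/7)*D² = -288*D³/7)
37486 + z(Y(4)) = 37486 - 288*(4²)³/7 = 37486 - 288/7*16³ = 37486 - 288/7*4096 = 37486 - 1179648/7 = -917246/7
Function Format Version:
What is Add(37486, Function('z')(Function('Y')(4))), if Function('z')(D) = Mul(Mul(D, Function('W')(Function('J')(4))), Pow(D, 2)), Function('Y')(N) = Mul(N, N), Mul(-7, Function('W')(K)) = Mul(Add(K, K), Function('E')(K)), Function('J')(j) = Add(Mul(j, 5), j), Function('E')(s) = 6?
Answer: Rational(-917246, 7) ≈ -1.3104e+5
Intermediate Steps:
Function('J')(j) = Mul(6, j) (Function('J')(j) = Add(Mul(5, j), j) = Mul(6, j))
Function('W')(K) = Mul(Rational(-12, 7), K) (Function('W')(K) = Mul(Rational(-1, 7), Mul(Add(K, K), 6)) = Mul(Rational(-1, 7), Mul(Mul(2, K), 6)) = Mul(Rational(-1, 7), Mul(12, K)) = Mul(Rational(-12, 7), K))
Function('Y')(N) = Pow(N, 2)
Function('z')(D) = Mul(Rational(-288, 7), Pow(D, 3)) (Function('z')(D) = Mul(Mul(D, Mul(Rational(-12, 7), Mul(6, 4))), Pow(D, 2)) = Mul(Mul(D, Mul(Rational(-12, 7), 24)), Pow(D, 2)) = Mul(Mul(D, Rational(-288, 7)), Pow(D, 2)) = Mul(Mul(Rational(-288, 7), D), Pow(D, 2)) = Mul(Rational(-288, 7), Pow(D, 3)))
Add(37486, Function('z')(Function('Y')(4))) = Add(37486, Mul(Rational(-288, 7), Pow(Pow(4, 2), 3))) = Add(37486, Mul(Rational(-288, 7), Pow(16, 3))) = Add(37486, Mul(Rational(-288, 7), 4096)) = Add(37486, Rational(-1179648, 7)) = Rational(-917246, 7)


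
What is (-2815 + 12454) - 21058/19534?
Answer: 94133584/9767 ≈ 9637.9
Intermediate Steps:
(-2815 + 12454) - 21058/19534 = 9639 - 21058*1/19534 = 9639 - 10529/9767 = 94133584/9767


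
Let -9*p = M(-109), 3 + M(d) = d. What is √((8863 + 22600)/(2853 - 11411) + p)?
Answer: √5779465582/25674 ≈ 2.9611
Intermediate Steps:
M(d) = -3 + d
p = 112/9 (p = -(-3 - 109)/9 = -⅑*(-112) = 112/9 ≈ 12.444)
√((8863 + 22600)/(2853 - 11411) + p) = √((8863 + 22600)/(2853 - 11411) + 112/9) = √(31463/(-8558) + 112/9) = √(31463*(-1/8558) + 112/9) = √(-31463/8558 + 112/9) = √(675329/77022) = √5779465582/25674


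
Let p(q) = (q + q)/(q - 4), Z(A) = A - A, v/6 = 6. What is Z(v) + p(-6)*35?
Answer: 42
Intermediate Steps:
v = 36 (v = 6*6 = 36)
Z(A) = 0
p(q) = 2*q/(-4 + q) (p(q) = (2*q)/(-4 + q) = 2*q/(-4 + q))
Z(v) + p(-6)*35 = 0 + (2*(-6)/(-4 - 6))*35 = 0 + (2*(-6)/(-10))*35 = 0 + (2*(-6)*(-⅒))*35 = 0 + (6/5)*35 = 0 + 42 = 42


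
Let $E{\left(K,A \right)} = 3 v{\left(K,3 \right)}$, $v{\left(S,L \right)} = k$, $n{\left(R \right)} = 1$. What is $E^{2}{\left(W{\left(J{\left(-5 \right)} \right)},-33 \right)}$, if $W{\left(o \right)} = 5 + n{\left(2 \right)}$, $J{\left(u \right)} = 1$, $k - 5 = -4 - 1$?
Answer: $0$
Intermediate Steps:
$k = 0$ ($k = 5 - 5 = 0$)
$v{\left(S,L \right)} = 0$
$W{\left(o \right)} = 6$ ($W{\left(o \right)} = 5 + 1 = 6$)
$E{\left(K,A \right)} = 0$ ($E{\left(K,A \right)} = 3 \cdot 0 = 0$)
$E^{2}{\left(W{\left(J{\left(-5 \right)} \right)},-33 \right)} = 0^{2} = 0$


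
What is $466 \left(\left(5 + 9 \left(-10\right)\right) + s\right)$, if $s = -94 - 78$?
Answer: $-119762$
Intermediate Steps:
$s = -172$ ($s = -94 - 78 = -172$)
$466 \left(\left(5 + 9 \left(-10\right)\right) + s\right) = 466 \left(\left(5 + 9 \left(-10\right)\right) - 172\right) = 466 \left(\left(5 - 90\right) - 172\right) = 466 \left(-85 - 172\right) = 466 \left(-257\right) = -119762$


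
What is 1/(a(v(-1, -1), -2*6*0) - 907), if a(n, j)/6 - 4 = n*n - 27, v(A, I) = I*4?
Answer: -1/949 ≈ -0.0010537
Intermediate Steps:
v(A, I) = 4*I
a(n, j) = -138 + 6*n**2 (a(n, j) = 24 + 6*(n*n - 27) = 24 + 6*(n**2 - 27) = 24 + 6*(-27 + n**2) = 24 + (-162 + 6*n**2) = -138 + 6*n**2)
1/(a(v(-1, -1), -2*6*0) - 907) = 1/((-138 + 6*(4*(-1))**2) - 907) = 1/((-138 + 6*(-4)**2) - 907) = 1/((-138 + 6*16) - 907) = 1/((-138 + 96) - 907) = 1/(-42 - 907) = 1/(-949) = -1/949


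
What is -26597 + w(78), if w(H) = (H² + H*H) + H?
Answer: -14351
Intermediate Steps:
w(H) = H + 2*H² (w(H) = (H² + H²) + H = 2*H² + H = H + 2*H²)
-26597 + w(78) = -26597 + 78*(1 + 2*78) = -26597 + 78*(1 + 156) = -26597 + 78*157 = -26597 + 12246 = -14351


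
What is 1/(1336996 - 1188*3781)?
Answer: -1/3154832 ≈ -3.1697e-7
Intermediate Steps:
1/(1336996 - 1188*3781) = 1/(1336996 - 4491828) = 1/(-3154832) = -1/3154832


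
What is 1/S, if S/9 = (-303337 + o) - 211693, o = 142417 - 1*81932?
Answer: -1/4090905 ≈ -2.4444e-7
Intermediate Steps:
o = 60485 (o = 142417 - 81932 = 60485)
S = -4090905 (S = 9*((-303337 + 60485) - 211693) = 9*(-242852 - 211693) = 9*(-454545) = -4090905)
1/S = 1/(-4090905) = -1/4090905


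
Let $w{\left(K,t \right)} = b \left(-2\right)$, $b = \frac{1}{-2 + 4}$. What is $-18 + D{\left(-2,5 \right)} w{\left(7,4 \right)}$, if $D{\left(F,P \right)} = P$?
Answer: $-23$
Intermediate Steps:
$b = \frac{1}{2} \approx 0.5$
$w{\left(K,t \right)} = -1$ ($w{\left(K,t \right)} = \frac{1}{2} \left(-2\right) = -1$)
$-18 + D{\left(-2,5 \right)} w{\left(7,4 \right)} = -18 + 5 \left(-1\right) = -18 - 5 = -23$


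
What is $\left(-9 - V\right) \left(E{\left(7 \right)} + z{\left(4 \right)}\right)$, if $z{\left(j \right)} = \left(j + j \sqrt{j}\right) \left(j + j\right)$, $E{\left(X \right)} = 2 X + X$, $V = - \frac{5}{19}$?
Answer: $- \frac{19422}{19} \approx -1022.2$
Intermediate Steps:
$V = - \frac{5}{19}$ ($V = \left(-5\right) \frac{1}{19} = - \frac{5}{19} \approx -0.26316$)
$E{\left(X \right)} = 3 X$
$z{\left(j \right)} = 2 j \left(j + j^{\frac{3}{2}}\right)$ ($z{\left(j \right)} = \left(j + j^{\frac{3}{2}}\right) 2 j = 2 j \left(j + j^{\frac{3}{2}}\right)$)
$\left(-9 - V\right) \left(E{\left(7 \right)} + z{\left(4 \right)}\right) = \left(-9 - - \frac{5}{19}\right) \left(3 \cdot 7 + \left(2 \cdot 4^{2} + 2 \cdot 4^{\frac{5}{2}}\right)\right) = \left(-9 + \frac{5}{19}\right) \left(21 + \left(2 \cdot 16 + 2 \cdot 32\right)\right) = - \frac{166 \left(21 + \left(32 + 64\right)\right)}{19} = - \frac{166 \left(21 + 96\right)}{19} = \left(- \frac{166}{19}\right) 117 = - \frac{19422}{19}$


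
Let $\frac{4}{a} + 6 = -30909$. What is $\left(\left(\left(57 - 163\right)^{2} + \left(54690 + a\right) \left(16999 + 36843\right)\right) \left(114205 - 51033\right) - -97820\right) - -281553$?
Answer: $\frac{5750752032982363079}{30915} \approx 1.8602 \cdot 10^{14}$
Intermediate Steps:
$a = - \frac{4}{30915}$ ($a = \frac{4}{-6 - 30909} = \frac{4}{-30915} = 4 \left(- \frac{1}{30915}\right) = - \frac{4}{30915} \approx -0.00012939$)
$\left(\left(\left(57 - 163\right)^{2} + \left(54690 + a\right) \left(16999 + 36843\right)\right) \left(114205 - 51033\right) - -97820\right) - -281553 = \left(\left(\left(57 - 163\right)^{2} + \left(54690 - \frac{4}{30915}\right) \left(16999 + 36843\right)\right) \left(114205 - 51033\right) - -97820\right) - -281553 = \left(\left(\left(-106\right)^{2} + \frac{1690741346}{30915} \cdot 53842\right) 63172 + 97820\right) + 281553 = \left(\left(11236 + \frac{91032895551332}{30915}\right) 63172 + 97820\right) + 281553 = \left(\frac{91033242912272}{30915} \cdot 63172 + 97820\right) + 281553 = \left(\frac{5750752021254046784}{30915} + 97820\right) + 281553 = \frac{5750752024278152084}{30915} + 281553 = \frac{5750752032982363079}{30915}$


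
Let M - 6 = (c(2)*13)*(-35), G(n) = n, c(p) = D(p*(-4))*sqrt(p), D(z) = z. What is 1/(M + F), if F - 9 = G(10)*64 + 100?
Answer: -151/5185835 + 728*sqrt(2)/5185835 ≈ 0.00016941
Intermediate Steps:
c(p) = -4*p**(3/2) (c(p) = (p*(-4))*sqrt(p) = (-4*p)*sqrt(p) = -4*p**(3/2))
F = 749 (F = 9 + (10*64 + 100) = 9 + (640 + 100) = 9 + 740 = 749)
M = 6 + 3640*sqrt(2) (M = 6 + (-8*sqrt(2)*13)*(-35) = 6 - 104*sqrt(2)*(-35) = 6 + 3640*sqrt(2) ≈ 5153.7)
1/(M + F) = 1/((6 + 3640*sqrt(2)) + 749) = 1/(755 + 3640*sqrt(2))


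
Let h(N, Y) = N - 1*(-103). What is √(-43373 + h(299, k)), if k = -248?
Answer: I*√42971 ≈ 207.29*I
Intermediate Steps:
h(N, Y) = 103 + N (h(N, Y) = N + 103 = 103 + N)
√(-43373 + h(299, k)) = √(-43373 + (103 + 299)) = √(-43373 + 402) = √(-42971) = I*√42971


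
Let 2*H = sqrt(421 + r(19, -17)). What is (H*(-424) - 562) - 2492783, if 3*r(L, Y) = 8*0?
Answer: -2493345 - 212*sqrt(421) ≈ -2.4977e+6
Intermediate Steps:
r(L, Y) = 0 (r(L, Y) = (8*0)/3 = (1/3)*0 = 0)
H = sqrt(421)/2 (H = sqrt(421 + 0)/2 = sqrt(421)/2 ≈ 10.259)
(H*(-424) - 562) - 2492783 = ((sqrt(421)/2)*(-424) - 562) - 2492783 = (-212*sqrt(421) - 562) - 2492783 = (-562 - 212*sqrt(421)) - 2492783 = -2493345 - 212*sqrt(421)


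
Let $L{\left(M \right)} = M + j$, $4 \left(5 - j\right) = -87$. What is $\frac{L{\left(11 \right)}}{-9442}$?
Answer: $- \frac{151}{37768} \approx -0.0039981$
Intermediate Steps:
$j = \frac{107}{4}$ ($j = 5 - - \frac{87}{4} = 5 + \frac{87}{4} = \frac{107}{4} \approx 26.75$)
$L{\left(M \right)} = \frac{107}{4} + M$ ($L{\left(M \right)} = M + \frac{107}{4} = \frac{107}{4} + M$)
$\frac{L{\left(11 \right)}}{-9442} = \frac{\frac{107}{4} + 11}{-9442} = \frac{151}{4} \left(- \frac{1}{9442}\right) = - \frac{151}{37768}$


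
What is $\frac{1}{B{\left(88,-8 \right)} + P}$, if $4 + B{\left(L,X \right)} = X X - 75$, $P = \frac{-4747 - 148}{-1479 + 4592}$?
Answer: $- \frac{283}{4690} \approx -0.060341$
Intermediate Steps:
$P = - \frac{445}{283}$ ($P = - \frac{4895}{3113} = \left(-4895\right) \frac{1}{3113} = - \frac{445}{283} \approx -1.5724$)
$B{\left(L,X \right)} = -79 + X^{2}$ ($B{\left(L,X \right)} = -4 + \left(X X - 75\right) = -4 + \left(X^{2} - 75\right) = -4 + \left(-75 + X^{2}\right) = -79 + X^{2}$)
$\frac{1}{B{\left(88,-8 \right)} + P} = \frac{1}{\left(-79 + \left(-8\right)^{2}\right) - \frac{445}{283}} = \frac{1}{\left(-79 + 64\right) - \frac{445}{283}} = \frac{1}{-15 - \frac{445}{283}} = \frac{1}{- \frac{4690}{283}} = - \frac{283}{4690}$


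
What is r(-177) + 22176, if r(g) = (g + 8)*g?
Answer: 52089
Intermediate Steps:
r(g) = g*(8 + g) (r(g) = (8 + g)*g = g*(8 + g))
r(-177) + 22176 = -177*(8 - 177) + 22176 = -177*(-169) + 22176 = 29913 + 22176 = 52089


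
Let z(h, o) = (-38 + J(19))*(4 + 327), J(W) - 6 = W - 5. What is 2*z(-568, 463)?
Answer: -11916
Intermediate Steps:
J(W) = 1 + W (J(W) = 6 + (W - 5) = 6 + (-5 + W) = 1 + W)
z(h, o) = -5958 (z(h, o) = (-38 + (1 + 19))*(4 + 327) = (-38 + 20)*331 = -18*331 = -5958)
2*z(-568, 463) = 2*(-5958) = -11916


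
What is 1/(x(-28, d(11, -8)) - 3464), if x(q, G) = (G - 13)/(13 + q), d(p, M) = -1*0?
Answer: -15/51947 ≈ -0.00028876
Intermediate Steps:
d(p, M) = 0
x(q, G) = (-13 + G)/(13 + q)
1/(x(-28, d(11, -8)) - 3464) = 1/((-13 + 0)/(13 - 28) - 3464) = 1/(-13/(-15) - 3464) = 1/(-1/15*(-13) - 3464) = 1/(13/15 - 3464) = 1/(-51947/15) = -15/51947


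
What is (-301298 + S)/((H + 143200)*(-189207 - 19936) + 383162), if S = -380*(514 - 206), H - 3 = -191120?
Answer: -139446/3340629431 ≈ -4.1742e-5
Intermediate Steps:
H = -191117 (H = 3 - 191120 = -191117)
S = -117040 (S = -380*308 = -117040)
(-301298 + S)/((H + 143200)*(-189207 - 19936) + 383162) = (-301298 - 117040)/((-191117 + 143200)*(-189207 - 19936) + 383162) = -418338/(-47917*(-209143) + 383162) = -418338/(10021505131 + 383162) = -418338/10021888293 = -418338*1/10021888293 = -139446/3340629431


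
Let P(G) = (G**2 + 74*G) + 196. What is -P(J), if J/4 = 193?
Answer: -653308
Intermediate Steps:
J = 772 (J = 4*193 = 772)
P(G) = 196 + G**2 + 74*G
-P(J) = -(196 + 772**2 + 74*772) = -(196 + 595984 + 57128) = -1*653308 = -653308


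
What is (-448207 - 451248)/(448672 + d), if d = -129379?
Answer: -899455/319293 ≈ -2.8170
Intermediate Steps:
(-448207 - 451248)/(448672 + d) = (-448207 - 451248)/(448672 - 129379) = -899455/319293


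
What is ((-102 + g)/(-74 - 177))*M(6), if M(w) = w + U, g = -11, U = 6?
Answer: 1356/251 ≈ 5.4024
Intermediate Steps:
M(w) = 6 + w (M(w) = w + 6 = 6 + w)
((-102 + g)/(-74 - 177))*M(6) = ((-102 - 11)/(-74 - 177))*(6 + 6) = -113/(-251)*12 = -113*(-1/251)*12 = (113/251)*12 = 1356/251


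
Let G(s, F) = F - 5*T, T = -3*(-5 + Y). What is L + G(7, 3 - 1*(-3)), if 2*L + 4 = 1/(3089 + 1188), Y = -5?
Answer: -1248883/8554 ≈ -146.00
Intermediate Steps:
T = 30 (T = -3*(-5 - 5) = -3*(-10) = 30)
L = -17107/8554 (L = -2 + 1/(2*(3089 + 1188)) = -2 + (½)/4277 = -2 + (½)*(1/4277) = -2 + 1/8554 = -17107/8554 ≈ -1.9999)
G(s, F) = -150 + F (G(s, F) = F - 5*30 = F - 150 = -150 + F)
L + G(7, 3 - 1*(-3)) = -17107/8554 + (-150 + (3 - 1*(-3))) = -17107/8554 + (-150 + (3 + 3)) = -17107/8554 + (-150 + 6) = -17107/8554 - 144 = -1248883/8554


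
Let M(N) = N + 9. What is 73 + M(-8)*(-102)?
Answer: -29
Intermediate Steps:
M(N) = 9 + N
73 + M(-8)*(-102) = 73 + (9 - 8)*(-102) = 73 + 1*(-102) = 73 - 102 = -29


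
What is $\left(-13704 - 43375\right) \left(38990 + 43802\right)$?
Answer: $-4725684568$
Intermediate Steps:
$\left(-13704 - 43375\right) \left(38990 + 43802\right) = \left(-57079\right) 82792 = -4725684568$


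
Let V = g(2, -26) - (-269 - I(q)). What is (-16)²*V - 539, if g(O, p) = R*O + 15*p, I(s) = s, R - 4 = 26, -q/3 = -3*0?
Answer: -16155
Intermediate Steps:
q = 0 (q = -(-9)*0 = -3*0 = 0)
R = 30 (R = 4 + 26 = 30)
g(O, p) = 15*p + 30*O (g(O, p) = 30*O + 15*p = 15*p + 30*O)
V = -61 (V = (15*(-26) + 30*2) - (-269 - 1*0) = (-390 + 60) - (-269 + 0) = -330 - 1*(-269) = -330 + 269 = -61)
(-16)²*V - 539 = (-16)²*(-61) - 539 = 256*(-61) - 539 = -15616 - 539 = -16155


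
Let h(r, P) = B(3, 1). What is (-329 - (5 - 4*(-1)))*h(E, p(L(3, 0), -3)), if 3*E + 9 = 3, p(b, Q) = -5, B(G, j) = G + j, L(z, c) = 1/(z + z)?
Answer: -1352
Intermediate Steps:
L(z, c) = 1/(2*z)
E = -2 (E = -3 + (⅓)*3 = -3 + 1 = -2)
h(r, P) = 4 (h(r, P) = 3 + 1 = 4)
(-329 - (5 - 4*(-1)))*h(E, p(L(3, 0), -3)) = (-329 - (5 - 4*(-1)))*4 = (-329 - (5 + 4))*4 = (-329 - 1*9)*4 = (-329 - 9)*4 = -338*4 = -1352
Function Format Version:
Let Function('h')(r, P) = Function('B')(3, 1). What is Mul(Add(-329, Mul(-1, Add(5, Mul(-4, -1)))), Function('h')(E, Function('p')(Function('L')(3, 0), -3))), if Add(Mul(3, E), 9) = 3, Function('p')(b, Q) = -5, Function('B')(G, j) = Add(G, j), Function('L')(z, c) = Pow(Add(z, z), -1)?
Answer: -1352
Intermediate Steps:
Function('L')(z, c) = Mul(Rational(1, 2), Pow(z, -1)) (Function('L')(z, c) = Pow(Mul(2, z), -1) = Mul(Rational(1, 2), Pow(z, -1)))
E = -2 (E = Add(-3, Mul(Rational(1, 3), 3)) = Add(-3, 1) = -2)
Function('h')(r, P) = 4 (Function('h')(r, P) = Add(3, 1) = 4)
Mul(Add(-329, Mul(-1, Add(5, Mul(-4, -1)))), Function('h')(E, Function('p')(Function('L')(3, 0), -3))) = Mul(Add(-329, Mul(-1, Add(5, Mul(-4, -1)))), 4) = Mul(Add(-329, Mul(-1, Add(5, 4))), 4) = Mul(Add(-329, Mul(-1, 9)), 4) = Mul(Add(-329, -9), 4) = Mul(-338, 4) = -1352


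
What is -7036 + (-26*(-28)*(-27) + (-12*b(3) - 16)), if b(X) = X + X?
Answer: -26780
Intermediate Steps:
b(X) = 2*X
-7036 + (-26*(-28)*(-27) + (-12*b(3) - 16)) = -7036 + (-26*(-28)*(-27) + (-24*3 - 16)) = -7036 + (728*(-27) + (-12*6 - 16)) = -7036 + (-19656 + (-72 - 16)) = -7036 + (-19656 - 88) = -7036 - 19744 = -26780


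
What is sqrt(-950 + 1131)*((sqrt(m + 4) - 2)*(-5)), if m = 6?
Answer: 5*sqrt(181)*(2 - sqrt(10)) ≈ -78.184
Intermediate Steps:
sqrt(-950 + 1131)*((sqrt(m + 4) - 2)*(-5)) = sqrt(-950 + 1131)*((sqrt(6 + 4) - 2)*(-5)) = sqrt(181)*((sqrt(10) - 2)*(-5)) = sqrt(181)*((-2 + sqrt(10))*(-5)) = sqrt(181)*(10 - 5*sqrt(10))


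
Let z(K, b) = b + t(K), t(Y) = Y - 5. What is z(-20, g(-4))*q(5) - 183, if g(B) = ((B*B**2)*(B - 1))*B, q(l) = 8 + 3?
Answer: -14538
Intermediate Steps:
q(l) = 11
t(Y) = -5 + Y
g(B) = B**4*(-1 + B) (g(B) = (B**3*(-1 + B))*B = B**4*(-1 + B))
z(K, b) = -5 + K + b (z(K, b) = b + (-5 + K) = -5 + K + b)
z(-20, g(-4))*q(5) - 183 = (-5 - 20 + (-4)**4*(-1 - 4))*11 - 183 = (-5 - 20 + 256*(-5))*11 - 183 = (-5 - 20 - 1280)*11 - 183 = -1305*11 - 183 = -14355 - 183 = -14538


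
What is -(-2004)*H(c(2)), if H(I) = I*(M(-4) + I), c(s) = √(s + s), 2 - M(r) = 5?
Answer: -4008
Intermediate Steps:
M(r) = -3 (M(r) = 2 - 1*5 = 2 - 5 = -3)
c(s) = √2*√s (c(s) = √(2*s) = √2*√s)
H(I) = I*(-3 + I)
-(-2004)*H(c(2)) = -(-2004)*(√2*√2)*(-3 + √2*√2) = -(-2004)*2*(-3 + 2) = -(-2004)*2*(-1) = -(-2004)*(-2) = -1*4008 = -4008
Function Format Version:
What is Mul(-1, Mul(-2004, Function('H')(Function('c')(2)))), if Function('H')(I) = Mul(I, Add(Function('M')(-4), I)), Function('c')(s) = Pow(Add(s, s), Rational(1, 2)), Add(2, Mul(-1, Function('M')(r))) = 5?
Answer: -4008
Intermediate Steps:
Function('M')(r) = -3 (Function('M')(r) = Add(2, Mul(-1, 5)) = Add(2, -5) = -3)
Function('c')(s) = Mul(Pow(2, Rational(1, 2)), Pow(s, Rational(1, 2))) (Function('c')(s) = Pow(Mul(2, s), Rational(1, 2)) = Mul(Pow(2, Rational(1, 2)), Pow(s, Rational(1, 2))))
Function('H')(I) = Mul(I, Add(-3, I))
Mul(-1, Mul(-2004, Function('H')(Function('c')(2)))) = Mul(-1, Mul(-2004, Mul(Mul(Pow(2, Rational(1, 2)), Pow(2, Rational(1, 2))), Add(-3, Mul(Pow(2, Rational(1, 2)), Pow(2, Rational(1, 2))))))) = Mul(-1, Mul(-2004, Mul(2, Add(-3, 2)))) = Mul(-1, Mul(-2004, Mul(2, -1))) = Mul(-1, Mul(-2004, -2)) = Mul(-1, 4008) = -4008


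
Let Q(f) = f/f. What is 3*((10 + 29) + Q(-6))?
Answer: 120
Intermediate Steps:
Q(f) = 1
3*((10 + 29) + Q(-6)) = 3*((10 + 29) + 1) = 3*(39 + 1) = 3*40 = 120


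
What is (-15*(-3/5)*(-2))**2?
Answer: 324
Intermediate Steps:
(-15*(-3/5)*(-2))**2 = (-15*(-3*1/5)*(-2))**2 = (-15*(-3)/5*(-2))**2 = (-3*(-3)*(-2))**2 = (9*(-2))**2 = (-18)**2 = 324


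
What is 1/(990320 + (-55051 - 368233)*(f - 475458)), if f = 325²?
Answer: 1/156545381892 ≈ 6.3879e-12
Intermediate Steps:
f = 105625
1/(990320 + (-55051 - 368233)*(f - 475458)) = 1/(990320 + (-55051 - 368233)*(105625 - 475458)) = 1/(990320 - 423284*(-369833)) = 1/(990320 + 156544391572) = 1/156545381892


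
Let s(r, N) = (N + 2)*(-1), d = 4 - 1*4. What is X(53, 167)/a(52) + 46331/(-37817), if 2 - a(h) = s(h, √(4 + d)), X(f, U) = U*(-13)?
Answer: -82378693/226902 ≈ -363.06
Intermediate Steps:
X(f, U) = -13*U
d = 0 (d = 4 - 4 = 0)
s(r, N) = -2 - N (s(r, N) = (2 + N)*(-1) = -2 - N)
a(h) = 6 (a(h) = 2 - (-2 - √(4 + 0)) = 2 - (-2 - √4) = 2 - (-2 - 1*2) = 2 - (-2 - 2) = 2 - 1*(-4) = 2 + 4 = 6)
X(53, 167)/a(52) + 46331/(-37817) = -13*167/6 + 46331/(-37817) = -2171*⅙ + 46331*(-1/37817) = -2171/6 - 46331/37817 = -82378693/226902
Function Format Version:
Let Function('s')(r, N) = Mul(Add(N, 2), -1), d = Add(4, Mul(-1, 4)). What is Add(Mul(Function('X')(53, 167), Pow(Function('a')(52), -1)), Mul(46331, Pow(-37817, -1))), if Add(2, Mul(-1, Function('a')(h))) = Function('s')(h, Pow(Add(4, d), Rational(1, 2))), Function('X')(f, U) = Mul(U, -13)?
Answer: Rational(-82378693, 226902) ≈ -363.06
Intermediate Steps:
Function('X')(f, U) = Mul(-13, U)
d = 0 (d = Add(4, -4) = 0)
Function('s')(r, N) = Add(-2, Mul(-1, N)) (Function('s')(r, N) = Mul(Add(2, N), -1) = Add(-2, Mul(-1, N)))
Function('a')(h) = 6 (Function('a')(h) = Add(2, Mul(-1, Add(-2, Mul(-1, Pow(Add(4, 0), Rational(1, 2)))))) = Add(2, Mul(-1, Add(-2, Mul(-1, Pow(4, Rational(1, 2)))))) = Add(2, Mul(-1, Add(-2, Mul(-1, 2)))) = Add(2, Mul(-1, Add(-2, -2))) = Add(2, Mul(-1, -4)) = Add(2, 4) = 6)
Add(Mul(Function('X')(53, 167), Pow(Function('a')(52), -1)), Mul(46331, Pow(-37817, -1))) = Add(Mul(Mul(-13, 167), Pow(6, -1)), Mul(46331, Pow(-37817, -1))) = Add(Mul(-2171, Rational(1, 6)), Mul(46331, Rational(-1, 37817))) = Add(Rational(-2171, 6), Rational(-46331, 37817)) = Rational(-82378693, 226902)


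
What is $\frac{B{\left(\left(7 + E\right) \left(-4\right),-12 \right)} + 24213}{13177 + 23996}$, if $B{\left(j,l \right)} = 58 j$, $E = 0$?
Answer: $\frac{22589}{37173} \approx 0.60767$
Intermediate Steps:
$\frac{B{\left(\left(7 + E\right) \left(-4\right),-12 \right)} + 24213}{13177 + 23996} = \frac{58 \left(7 + 0\right) \left(-4\right) + 24213}{13177 + 23996} = \frac{58 \cdot 7 \left(-4\right) + 24213}{37173} = \left(58 \left(-28\right) + 24213\right) \frac{1}{37173} = \left(-1624 + 24213\right) \frac{1}{37173} = 22589 \cdot \frac{1}{37173} = \frac{22589}{37173}$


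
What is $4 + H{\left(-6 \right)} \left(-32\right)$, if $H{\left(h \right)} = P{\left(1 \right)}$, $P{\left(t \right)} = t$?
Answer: $-28$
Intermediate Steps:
$H{\left(h \right)} = 1$
$4 + H{\left(-6 \right)} \left(-32\right) = 4 + 1 \left(-32\right) = 4 - 32 = -28$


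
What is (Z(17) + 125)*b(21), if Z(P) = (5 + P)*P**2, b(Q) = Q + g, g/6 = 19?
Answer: 875205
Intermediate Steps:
g = 114 (g = 6*19 = 114)
b(Q) = 114 + Q (b(Q) = Q + 114 = 114 + Q)
Z(P) = P**2*(5 + P)
(Z(17) + 125)*b(21) = (17**2*(5 + 17) + 125)*(114 + 21) = (289*22 + 125)*135 = (6358 + 125)*135 = 6483*135 = 875205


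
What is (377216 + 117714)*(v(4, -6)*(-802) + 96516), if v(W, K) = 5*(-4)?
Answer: 55707341080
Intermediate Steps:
v(W, K) = -20
(377216 + 117714)*(v(4, -6)*(-802) + 96516) = (377216 + 117714)*(-20*(-802) + 96516) = 494930*(16040 + 96516) = 494930*112556 = 55707341080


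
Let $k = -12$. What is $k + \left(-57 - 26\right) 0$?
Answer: $-12$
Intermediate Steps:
$k + \left(-57 - 26\right) 0 = -12 + \left(-57 - 26\right) 0 = -12 - 0 = -12 + 0 = -12$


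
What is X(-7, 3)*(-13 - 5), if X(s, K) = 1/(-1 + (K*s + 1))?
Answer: 6/7 ≈ 0.85714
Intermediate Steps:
X(s, K) = 1/(K*s) (X(s, K) = 1/(-1 + (1 + K*s)) = 1/(K*s))
X(-7, 3)*(-13 - 5) = (1/(3*(-7)))*(-13 - 5) = ((⅓)*(-⅐))*(-18) = -1/21*(-18) = 6/7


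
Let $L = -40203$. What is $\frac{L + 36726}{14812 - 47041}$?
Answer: $\frac{1159}{10743} \approx 0.10788$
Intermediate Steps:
$\frac{L + 36726}{14812 - 47041} = \frac{-40203 + 36726}{14812 - 47041} = - \frac{3477}{-32229} = \left(-3477\right) \left(- \frac{1}{32229}\right) = \frac{1159}{10743}$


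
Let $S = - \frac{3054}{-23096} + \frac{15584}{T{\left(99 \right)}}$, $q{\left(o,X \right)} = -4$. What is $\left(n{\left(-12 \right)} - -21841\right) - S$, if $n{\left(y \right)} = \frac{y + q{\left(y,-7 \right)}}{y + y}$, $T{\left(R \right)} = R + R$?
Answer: $\frac{24880395911}{1143252} \approx 21763.0$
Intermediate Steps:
$T{\left(R \right)} = 2 R$
$S = \frac{90133189}{1143252}$ ($S = - \frac{3054}{-23096} + \frac{15584}{2 \cdot 99} = \left(-3054\right) \left(- \frac{1}{23096}\right) + \frac{15584}{198} = \frac{1527}{11548} + 15584 \cdot \frac{1}{198} = \frac{1527}{11548} + \frac{7792}{99} = \frac{90133189}{1143252} \approx 78.839$)
$n{\left(y \right)} = \frac{-4 + y}{2 y}$ ($n{\left(y \right)} = \frac{y - 4}{y + y} = \frac{-4 + y}{2 y}$)
$\left(n{\left(-12 \right)} - -21841\right) - S = \left(\frac{-4 - 12}{2 \left(-12\right)} - -21841\right) - \frac{90133189}{1143252} = \left(\frac{1}{2} \left(- \frac{1}{12}\right) \left(-16\right) + 21841\right) - \frac{90133189}{1143252} = \left(\frac{2}{3} + 21841\right) - \frac{90133189}{1143252} = \frac{65525}{3} - \frac{90133189}{1143252} = \frac{24880395911}{1143252}$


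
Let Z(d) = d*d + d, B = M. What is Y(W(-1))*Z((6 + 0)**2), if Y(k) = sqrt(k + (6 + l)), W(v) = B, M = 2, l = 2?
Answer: 1332*sqrt(10) ≈ 4212.2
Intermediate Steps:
B = 2
W(v) = 2
Y(k) = sqrt(8 + k) (Y(k) = sqrt(k + (6 + 2)) = sqrt(k + 8) = sqrt(8 + k))
Z(d) = d + d**2 (Z(d) = d**2 + d = d + d**2)
Y(W(-1))*Z((6 + 0)**2) = sqrt(8 + 2)*((6 + 0)**2*(1 + (6 + 0)**2)) = sqrt(10)*(6**2*(1 + 6**2)) = sqrt(10)*(36*(1 + 36)) = sqrt(10)*(36*37) = sqrt(10)*1332 = 1332*sqrt(10)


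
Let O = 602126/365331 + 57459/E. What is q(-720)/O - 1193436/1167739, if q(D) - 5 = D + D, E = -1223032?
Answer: -5392649609355010692/6010309049477303 ≈ -897.23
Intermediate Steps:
q(D) = 5 + 2*D (q(D) = 5 + (D + D) = 5 + 2*D)
O = 715427812103/446811503592 (O = 602126/365331 + 57459/(-1223032) = 602126*(1/365331) + 57459*(-1/1223032) = 602126/365331 - 57459/1223032 = 715427812103/446811503592 ≈ 1.6012)
q(-720)/O - 1193436/1167739 = (5 + 2*(-720))/(715427812103/446811503592) - 1193436/1167739 = (5 - 1440)*(446811503592/715427812103) - 1193436*1/1167739 = -1435*446811503592/715427812103 - 1193436/1167739 = -641174507654520/715427812103 - 1193436/1167739 = -5392649609355010692/6010309049477303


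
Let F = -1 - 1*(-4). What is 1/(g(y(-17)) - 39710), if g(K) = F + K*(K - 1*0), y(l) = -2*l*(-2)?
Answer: -1/35083 ≈ -2.8504e-5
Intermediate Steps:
y(l) = 4*l
F = 3 (F = -1 + 4 = 3)
g(K) = 3 + K² (g(K) = 3 + K*(K - 1*0) = 3 + K*(K + 0) = 3 + K*K = 3 + K²)
1/(g(y(-17)) - 39710) = 1/((3 + (4*(-17))²) - 39710) = 1/((3 + (-68)²) - 39710) = 1/((3 + 4624) - 39710) = 1/(4627 - 39710) = 1/(-35083) = -1/35083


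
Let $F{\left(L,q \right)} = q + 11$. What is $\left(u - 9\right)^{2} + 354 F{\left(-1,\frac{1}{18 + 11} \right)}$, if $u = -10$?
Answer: $\frac{123749}{29} \approx 4267.2$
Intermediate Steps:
$F{\left(L,q \right)} = 11 + q$
$\left(u - 9\right)^{2} + 354 F{\left(-1,\frac{1}{18 + 11} \right)} = \left(-10 - 9\right)^{2} + 354 \left(11 + \frac{1}{18 + 11}\right) = \left(-19\right)^{2} + 354 \left(11 + \frac{1}{29}\right) = 361 + 354 \left(11 + \frac{1}{29}\right) = 361 + 354 \cdot \frac{320}{29} = 361 + \frac{113280}{29} = \frac{123749}{29}$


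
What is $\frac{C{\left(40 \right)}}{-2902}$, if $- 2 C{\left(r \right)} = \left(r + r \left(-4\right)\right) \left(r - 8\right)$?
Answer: $- \frac{960}{1451} \approx -0.66161$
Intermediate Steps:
$C{\left(r \right)} = \frac{3 r \left(-8 + r\right)}{2}$ ($C{\left(r \right)} = - \frac{\left(r + r \left(-4\right)\right) \left(r - 8\right)}{2} = - \frac{\left(r - 4 r\right) \left(-8 + r\right)}{2} = - \frac{- 3 r \left(-8 + r\right)}{2} = - \frac{\left(-3\right) r \left(-8 + r\right)}{2} = \frac{3 r \left(-8 + r\right)}{2}$)
$\frac{C{\left(40 \right)}}{-2902} = \frac{\frac{3}{2} \cdot 40 \left(-8 + 40\right)}{-2902} = \frac{3}{2} \cdot 40 \cdot 32 \left(- \frac{1}{2902}\right) = 1920 \left(- \frac{1}{2902}\right) = - \frac{960}{1451}$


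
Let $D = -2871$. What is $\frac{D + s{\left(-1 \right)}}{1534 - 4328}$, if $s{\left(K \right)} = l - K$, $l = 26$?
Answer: $\frac{1422}{1397} \approx 1.0179$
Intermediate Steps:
$s{\left(K \right)} = 26 - K$
$\frac{D + s{\left(-1 \right)}}{1534 - 4328} = \frac{-2871 + \left(26 - -1\right)}{1534 - 4328} = \frac{-2871 + \left(26 + 1\right)}{-2794} = \left(-2871 + 27\right) \left(- \frac{1}{2794}\right) = \left(-2844\right) \left(- \frac{1}{2794}\right) = \frac{1422}{1397}$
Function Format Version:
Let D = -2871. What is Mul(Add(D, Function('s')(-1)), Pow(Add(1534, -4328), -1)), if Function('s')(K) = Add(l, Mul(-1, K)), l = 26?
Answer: Rational(1422, 1397) ≈ 1.0179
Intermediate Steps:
Function('s')(K) = Add(26, Mul(-1, K))
Mul(Add(D, Function('s')(-1)), Pow(Add(1534, -4328), -1)) = Mul(Add(-2871, Add(26, Mul(-1, -1))), Pow(Add(1534, -4328), -1)) = Mul(Add(-2871, Add(26, 1)), Pow(-2794, -1)) = Mul(Add(-2871, 27), Rational(-1, 2794)) = Mul(-2844, Rational(-1, 2794)) = Rational(1422, 1397)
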